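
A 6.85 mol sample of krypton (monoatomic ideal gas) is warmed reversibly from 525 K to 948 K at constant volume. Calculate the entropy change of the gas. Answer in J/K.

At constant volume, ΔS = nC_V ln(T₂/T₁) with C_V = 3R/2 = 12.47 J mol⁻¹ K⁻¹.
ΔS = 6.85 × 12.47 × ln(948/525) = 50.5 J/K.

ΔS = 50.5 J/K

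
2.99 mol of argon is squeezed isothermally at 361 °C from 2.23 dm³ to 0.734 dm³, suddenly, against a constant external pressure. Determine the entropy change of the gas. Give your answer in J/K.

Entropy is a state function, so ΔS_gas depends only on the end states.
For an isothermal ideal gas ΔS_gas = nR ln(V₂/V₁) = 2.99 × 8.314 × ln(0.734/2.23) = -27.6 J/K.

ΔS_gas = -27.6 J/K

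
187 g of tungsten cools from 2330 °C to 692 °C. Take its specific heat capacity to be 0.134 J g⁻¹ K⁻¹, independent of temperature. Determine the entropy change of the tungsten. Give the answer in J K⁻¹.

In kelvin: T₁ = 2603.15 K, T₂ = 965.15 K. ΔS = ∫dQ_rev/T = m c ln(T₂/T₁) = 187 × 0.134 × ln(965.15/2603.15) = -24.9 J/K.

ΔS = -24.9 J/K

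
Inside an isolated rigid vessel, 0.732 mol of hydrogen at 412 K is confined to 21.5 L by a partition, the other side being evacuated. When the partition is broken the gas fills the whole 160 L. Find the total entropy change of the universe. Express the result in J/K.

ΔS_universe = 12.2 J/K

For an ideal gas in free expansion Q = 0 and W = 0, so T is unchanged.
Entropy is a state function; using a reversible isothermal path, ΔS_gas = nR ln(V₂/V₁) = 0.732 × 8.314 × ln(160/21.5) = 12.2 J/K.
The insulated surroundings exchange no heat, so ΔS_surr = 0 and ΔS_universe = ΔS_gas.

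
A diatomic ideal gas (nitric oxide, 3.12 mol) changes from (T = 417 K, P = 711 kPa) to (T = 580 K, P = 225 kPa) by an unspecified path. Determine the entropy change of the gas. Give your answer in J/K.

ΔS = nC_p ln(T₂/T₁) − nR ln(P₂/P₁), with C_p = 7R/2 = 29.1 J mol⁻¹ K⁻¹ for a diatomic ideal gas.
ΔS = 3.12 × [29.1 × ln(580/417) − 8.314 × ln(225/711)] = 59.8 J/K.

ΔS = 59.8 J/K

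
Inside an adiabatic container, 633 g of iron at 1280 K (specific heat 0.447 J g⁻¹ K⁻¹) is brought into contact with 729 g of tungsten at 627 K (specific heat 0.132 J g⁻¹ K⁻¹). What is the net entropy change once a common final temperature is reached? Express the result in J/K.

ΔS_total = 16.1 J/K

Energy balance: T_f = (m₁c₁T₁ + m₂c₂T₂)/(m₁c₁ + m₂c₂) = 1114.3 K.
ΔS₁ = m₁c₁ ln(T_f/T₁) = 282.951 × ln(1114.3/1280) = -39.23 J/K.
ΔS₂ = m₂c₂ ln(T_f/T₂) = 96.228 × ln(1114.3/627) = 55.33 J/K.
ΔS_total = -39.23 + 55.33 = 16.1 J/K.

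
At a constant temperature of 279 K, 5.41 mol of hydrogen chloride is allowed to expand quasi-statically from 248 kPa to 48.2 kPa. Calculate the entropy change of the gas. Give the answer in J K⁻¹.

ΔS_gas = 73.7 J/K

For an isothermal ideal gas ΔS_gas = nR ln(P₁/P₂) = 5.41 × 8.314 × ln(248/48.2) = 73.7 J/K.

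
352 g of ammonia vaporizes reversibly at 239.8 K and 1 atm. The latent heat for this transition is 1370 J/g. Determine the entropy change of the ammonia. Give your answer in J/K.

Heat absorbed by the substance: Q = mL = 352 × 1370 = 482240 J.
At constant T, ΔS = Q_rev/T = 482240 / 239.8 = 2010 J/K.

ΔS = 2010 J/K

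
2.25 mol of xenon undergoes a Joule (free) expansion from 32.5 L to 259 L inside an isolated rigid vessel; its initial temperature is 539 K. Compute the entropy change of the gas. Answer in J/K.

ΔS_gas = 38.8 J/K

No heat is exchanged and no work is done, so the ideal-gas temperature stays constant.
Entropy is a state function; using a reversible isothermal path, ΔS_gas = nR ln(V₂/V₁) = 2.25 × 8.314 × ln(259/32.5) = 38.8 J/K.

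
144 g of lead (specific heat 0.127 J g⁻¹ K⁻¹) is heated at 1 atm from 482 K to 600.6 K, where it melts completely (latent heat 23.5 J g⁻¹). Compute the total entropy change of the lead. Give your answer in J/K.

Warming step: ΔS₁ = m c ln(T_tr/T_i) = 144 × 0.127 × ln(600.6/482) = 4.023 J/K.
Phase change: ΔS₂ = +mL/T_tr = 144 × 23.5 / 600.6 = 5.634 J/K.
ΔS_total = (4.023) + (5.634) = 9.66 J/K.

ΔS = 9.66 J/K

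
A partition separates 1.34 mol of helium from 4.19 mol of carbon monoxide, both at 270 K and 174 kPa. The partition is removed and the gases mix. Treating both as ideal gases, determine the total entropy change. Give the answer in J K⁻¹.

Mole fractions: x_A = 1.34/5.53 = 0.242, x_B = 0.758.
ΔS_mix = −R(n_A ln x_A + n_B ln x_B) = −8.314 × (1.34 ln 0.242 + 4.19 ln 0.758) = 25.5 J/K.

ΔS_mix = 25.5 J/K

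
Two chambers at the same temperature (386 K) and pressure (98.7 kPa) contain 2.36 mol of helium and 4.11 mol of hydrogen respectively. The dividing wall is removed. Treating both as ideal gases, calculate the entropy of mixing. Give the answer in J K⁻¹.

ΔS_mix = 35.3 J/K

Mole fractions: x_A = 2.36/6.47 = 0.365, x_B = 0.635.
ΔS_mix = −R(n_A ln x_A + n_B ln x_B) = −8.314 × (2.36 ln 0.365 + 4.11 ln 0.635) = 35.3 J/K.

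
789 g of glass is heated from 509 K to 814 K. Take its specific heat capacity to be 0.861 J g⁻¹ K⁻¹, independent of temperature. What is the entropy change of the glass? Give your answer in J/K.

ΔS = 319 J/K

ΔS = ∫dQ_rev/T = m c ln(T₂/T₁) = 789 × 0.861 × ln(814/509) = 319 J/K.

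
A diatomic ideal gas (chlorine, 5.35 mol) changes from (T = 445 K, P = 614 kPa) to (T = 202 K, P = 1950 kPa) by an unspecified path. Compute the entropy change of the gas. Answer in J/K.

ΔS = nC_p ln(T₂/T₁) − nR ln(P₂/P₁), with C_p = 7R/2 = 29.1 J mol⁻¹ K⁻¹ for a diatomic ideal gas.
ΔS = 5.35 × [29.1 × ln(202/445) − 8.314 × ln(1950/614)] = -174 J/K.

ΔS = -174 J/K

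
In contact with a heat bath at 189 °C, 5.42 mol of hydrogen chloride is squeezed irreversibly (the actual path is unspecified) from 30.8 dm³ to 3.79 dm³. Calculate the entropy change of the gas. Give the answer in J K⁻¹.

Entropy is a state function, so ΔS_gas depends only on the end states.
For an isothermal ideal gas ΔS_gas = nR ln(V₂/V₁) = 5.42 × 8.314 × ln(3.79/30.8) = -94.4 J/K.

ΔS_gas = -94.4 J/K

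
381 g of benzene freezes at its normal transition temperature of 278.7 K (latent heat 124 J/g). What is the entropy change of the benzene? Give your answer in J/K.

ΔS = -170 J/K

Heat released by the substance: Q = −mL = −381 × 124 = −47244 J.
At constant T, ΔS = Q_rev/T = −47244 / 278.7 = -170 J/K.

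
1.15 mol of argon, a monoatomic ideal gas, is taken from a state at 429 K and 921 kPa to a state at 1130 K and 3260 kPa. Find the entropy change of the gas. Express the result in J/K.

ΔS = nC_p ln(T₂/T₁) − nR ln(P₂/P₁), with C_p = 5R/2 = 20.79 J mol⁻¹ K⁻¹ for a monoatomic ideal gas.
ΔS = 1.15 × [20.79 × ln(1130/429) − 8.314 × ln(3260/921)] = 11.1 J/K.

ΔS = 11.1 J/K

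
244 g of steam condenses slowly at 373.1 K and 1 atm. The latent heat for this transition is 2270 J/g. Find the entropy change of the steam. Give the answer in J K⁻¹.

ΔS = -1480 J/K

Heat released by the substance: Q = −mL = −244 × 2270 = −553880 J.
At constant T, ΔS = Q_rev/T = −553880 / 373.1 = -1480 J/K.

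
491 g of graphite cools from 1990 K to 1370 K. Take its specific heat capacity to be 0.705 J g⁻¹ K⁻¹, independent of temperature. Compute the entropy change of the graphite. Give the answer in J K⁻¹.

ΔS = -129 J/K

ΔS = ∫dQ_rev/T = m c ln(T₂/T₁) = 491 × 0.705 × ln(1370/1990) = -129 J/K.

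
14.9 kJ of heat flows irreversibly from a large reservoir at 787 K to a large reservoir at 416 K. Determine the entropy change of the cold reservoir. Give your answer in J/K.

ΔS_cold = 35.8 J/K

The cold reservoir gains heat Q, so ΔS_cold = +Q/T_C = 14900/416 = 35.8 J/K.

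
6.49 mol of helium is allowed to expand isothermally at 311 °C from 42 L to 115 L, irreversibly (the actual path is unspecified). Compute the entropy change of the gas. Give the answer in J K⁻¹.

Entropy is a state function, so ΔS_gas depends only on the end states.
For an isothermal ideal gas ΔS_gas = nR ln(V₂/V₁) = 6.49 × 8.314 × ln(115/42) = 54.3 J/K.

ΔS_gas = 54.3 J/K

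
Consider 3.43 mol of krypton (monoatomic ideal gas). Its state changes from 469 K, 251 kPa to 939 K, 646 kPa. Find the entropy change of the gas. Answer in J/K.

ΔS = nC_p ln(T₂/T₁) − nR ln(P₂/P₁), with C_p = 5R/2 = 20.79 J mol⁻¹ K⁻¹ for a monoatomic ideal gas.
ΔS = 3.43 × [20.79 × ln(939/469) − 8.314 × ln(646/251)] = 22.5 J/K.

ΔS = 22.5 J/K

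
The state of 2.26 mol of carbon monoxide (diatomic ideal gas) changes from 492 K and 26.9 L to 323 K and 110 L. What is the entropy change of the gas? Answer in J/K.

Entropy is a state function: ΔS = nC_V ln(T₂/T₁) + nR ln(V₂/V₁), with C_V = 5R/2 = 20.79 J mol⁻¹ K⁻¹ for a diatomic ideal gas.
ΔS = 2.26 × [20.79 × ln(323/492) + 8.314 × ln(110/26.9)] = 6.69 J/K.

ΔS = 6.69 J/K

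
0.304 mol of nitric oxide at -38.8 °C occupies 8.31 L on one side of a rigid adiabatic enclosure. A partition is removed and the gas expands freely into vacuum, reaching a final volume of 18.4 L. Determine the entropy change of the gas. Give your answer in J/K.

ΔS_gas = 2.01 J/K

No heat is exchanged and no work is done, so the ideal-gas temperature stays constant.
Entropy is a state function; using a reversible isothermal path, ΔS_gas = nR ln(V₂/V₁) = 0.304 × 8.314 × ln(18.4/8.31) = 2.01 J/K.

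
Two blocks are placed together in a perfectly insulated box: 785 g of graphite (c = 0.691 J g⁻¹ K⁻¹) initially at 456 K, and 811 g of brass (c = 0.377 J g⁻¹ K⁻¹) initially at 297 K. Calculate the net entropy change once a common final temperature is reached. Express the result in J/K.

ΔS_total = 17.2 J/K

Energy balance: T_f = (m₁c₁T₁ + m₂c₂T₂)/(m₁c₁ + m₂c₂) = 398.68 K.
ΔS₁ = m₁c₁ ln(T_f/T₁) = 542.435 × ln(398.68/456) = -72.86 J/K.
ΔS₂ = m₂c₂ ln(T_f/T₂) = 305.747 × ln(398.68/297) = 90.02 J/K.
ΔS_total = -72.86 + 90.02 = 17.2 J/K.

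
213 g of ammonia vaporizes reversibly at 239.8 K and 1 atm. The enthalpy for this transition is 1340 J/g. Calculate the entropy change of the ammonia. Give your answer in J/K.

ΔS = 1190 J/K

Heat absorbed by the substance: Q = mL = 213 × 1340 = 285420 J.
At constant T, ΔS = Q_rev/T = 285420 / 239.8 = 1190 J/K.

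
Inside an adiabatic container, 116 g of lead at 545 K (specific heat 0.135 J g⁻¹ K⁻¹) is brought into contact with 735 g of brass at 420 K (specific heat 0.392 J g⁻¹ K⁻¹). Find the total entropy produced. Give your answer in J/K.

Energy balance: T_f = (m₁c₁T₁ + m₂c₂T₂)/(m₁c₁ + m₂c₂) = 426.44 K.
ΔS₁ = m₁c₁ ln(T_f/T₁) = 15.66 × ln(426.44/545) = -3.8415 J/K.
ΔS₂ = m₂c₂ ln(T_f/T₂) = 288.12 × ln(426.44/420) = 4.3869 J/K.
ΔS_total = -3.8415 + 4.3869 = 0.545 J/K.

ΔS_total = 0.545 J/K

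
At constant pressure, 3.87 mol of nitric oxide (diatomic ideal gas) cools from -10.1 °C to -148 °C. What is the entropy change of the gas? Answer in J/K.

ΔS = -83.7 J/K

In kelvin: T₁ = 263.05 K, T₂ = 125.15 K. At constant pressure, ΔS = nC_p ln(T₂/T₁) with C_p = 7R/2 = 29.1 J mol⁻¹ K⁻¹.
ΔS = 3.87 × 29.1 × ln(125.15/263.05) = -83.7 J/K.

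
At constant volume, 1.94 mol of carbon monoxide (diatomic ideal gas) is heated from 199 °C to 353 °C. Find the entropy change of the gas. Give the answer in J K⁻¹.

In kelvin: T₁ = 472.15 K, T₂ = 626.15 K. At constant volume, ΔS = nC_V ln(T₂/T₁) with C_V = 5R/2 = 20.79 J mol⁻¹ K⁻¹.
ΔS = 1.94 × 20.79 × ln(626.15/472.15) = 11.4 J/K.

ΔS = 11.4 J/K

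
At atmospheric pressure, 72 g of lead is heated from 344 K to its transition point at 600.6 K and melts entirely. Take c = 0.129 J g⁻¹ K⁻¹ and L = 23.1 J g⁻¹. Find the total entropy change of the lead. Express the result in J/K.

ΔS = 7.95 J/K

Warming step: ΔS₁ = m c ln(T_tr/T_i) = 72 × 0.129 × ln(600.6/344) = 5.176 J/K.
Phase change: ΔS₂ = +mL/T_tr = 72 × 23.1 / 600.6 = 2.769 J/K.
ΔS_total = (5.176) + (2.769) = 7.95 J/K.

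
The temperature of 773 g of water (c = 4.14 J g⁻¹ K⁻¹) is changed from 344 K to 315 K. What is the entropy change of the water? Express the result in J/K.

ΔS = ∫dQ_rev/T = m c ln(T₂/T₁) = 773 × 4.14 × ln(315/344) = -282 J/K.

ΔS = -282 J/K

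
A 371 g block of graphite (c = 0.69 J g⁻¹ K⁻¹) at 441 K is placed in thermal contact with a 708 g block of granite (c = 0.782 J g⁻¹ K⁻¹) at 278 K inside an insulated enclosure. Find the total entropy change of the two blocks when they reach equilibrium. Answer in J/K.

Energy balance: T_f = (m₁c₁T₁ + m₂c₂T₂)/(m₁c₁ + m₂c₂) = 329.54 K.
ΔS₁ = m₁c₁ ln(T_f/T₁) = 255.99 × ln(329.54/441) = -74.58 J/K.
ΔS₂ = m₂c₂ ln(T_f/T₂) = 553.656 × ln(329.54/278) = 94.16 J/K.
ΔS_total = -74.58 + 94.16 = 19.6 J/K.

ΔS_total = 19.6 J/K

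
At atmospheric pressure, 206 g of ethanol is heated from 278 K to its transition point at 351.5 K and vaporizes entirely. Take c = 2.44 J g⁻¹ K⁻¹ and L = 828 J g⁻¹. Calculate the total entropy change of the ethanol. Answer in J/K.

Warming step: ΔS₁ = m c ln(T_tr/T_i) = 206 × 2.44 × ln(351.5/278) = 117.9 J/K.
Phase change: ΔS₂ = +mL/T_tr = 206 × 828 / 351.5 = 485.3 J/K.
ΔS_total = (117.9) + (485.3) = 603 J/K.

ΔS = 603 J/K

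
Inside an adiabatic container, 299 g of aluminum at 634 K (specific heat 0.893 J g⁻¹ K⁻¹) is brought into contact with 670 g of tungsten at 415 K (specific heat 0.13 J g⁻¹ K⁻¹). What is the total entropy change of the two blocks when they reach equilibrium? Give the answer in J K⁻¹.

ΔS_total = 5.47 J/K

Energy balance: T_f = (m₁c₁T₁ + m₂c₂T₂)/(m₁c₁ + m₂c₂) = 580.13 K.
ΔS₁ = m₁c₁ ln(T_f/T₁) = 267.007 × ln(580.13/634) = -23.71 J/K.
ΔS₂ = m₂c₂ ln(T_f/T₂) = 87.1 × ln(580.13/415) = 29.18 J/K.
ΔS_total = -23.71 + 29.18 = 5.47 J/K.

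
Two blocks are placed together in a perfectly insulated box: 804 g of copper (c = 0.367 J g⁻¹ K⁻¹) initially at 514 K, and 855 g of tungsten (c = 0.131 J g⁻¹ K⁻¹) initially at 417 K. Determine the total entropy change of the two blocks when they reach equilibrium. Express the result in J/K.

Energy balance: T_f = (m₁c₁T₁ + m₂c₂T₂)/(m₁c₁ + m₂c₂) = 487.31 K.
ΔS₁ = m₁c₁ ln(T_f/T₁) = 295.068 × ln(487.31/514) = -15.73 J/K.
ΔS₂ = m₂c₂ ln(T_f/T₂) = 112.005 × ln(487.31/417) = 17.45 J/K.
ΔS_total = -15.73 + 17.45 = 1.72 J/K.

ΔS_total = 1.72 J/K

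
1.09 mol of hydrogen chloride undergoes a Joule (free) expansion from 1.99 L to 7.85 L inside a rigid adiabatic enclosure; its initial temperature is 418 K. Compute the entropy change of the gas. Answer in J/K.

No heat is exchanged and no work is done, so the ideal-gas temperature stays constant.
Entropy is a state function; using a reversible isothermal path, ΔS_gas = nR ln(V₂/V₁) = 1.09 × 8.314 × ln(7.85/1.99) = 12.4 J/K.

ΔS_gas = 12.4 J/K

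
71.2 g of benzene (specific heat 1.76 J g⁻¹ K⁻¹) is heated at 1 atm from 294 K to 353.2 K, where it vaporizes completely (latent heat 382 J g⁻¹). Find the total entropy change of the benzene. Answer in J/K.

Warming step: ΔS₁ = m c ln(T_tr/T_i) = 71.2 × 1.76 × ln(353.2/294) = 22.99 J/K.
Phase change: ΔS₂ = +mL/T_tr = 71.2 × 382 / 353.2 = 77.01 J/K.
ΔS_total = (22.99) + (77.01) = 100 J/K.

ΔS = 100 J/K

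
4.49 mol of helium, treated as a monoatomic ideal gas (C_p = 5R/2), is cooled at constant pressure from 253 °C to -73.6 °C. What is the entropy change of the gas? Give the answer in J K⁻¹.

ΔS = -90.5 J/K

In kelvin: T₁ = 526.15 K, T₂ = 199.55 K. At constant pressure, ΔS = nC_p ln(T₂/T₁) with C_p = 5R/2 = 20.79 J mol⁻¹ K⁻¹.
ΔS = 4.49 × 20.79 × ln(199.55/526.15) = -90.5 J/K.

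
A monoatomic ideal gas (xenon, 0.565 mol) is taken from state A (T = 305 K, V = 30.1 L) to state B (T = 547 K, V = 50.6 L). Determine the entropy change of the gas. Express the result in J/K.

ΔS = 6.56 J/K

Entropy is a state function: ΔS = nC_V ln(T₂/T₁) + nR ln(V₂/V₁), with C_V = 3R/2 = 12.47 J mol⁻¹ K⁻¹ for a monoatomic ideal gas.
ΔS = 0.565 × [12.47 × ln(547/305) + 8.314 × ln(50.6/30.1)] = 6.56 J/K.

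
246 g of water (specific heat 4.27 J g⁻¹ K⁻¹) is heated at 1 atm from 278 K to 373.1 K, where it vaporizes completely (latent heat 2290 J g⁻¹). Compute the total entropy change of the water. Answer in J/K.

ΔS = 1820 J/K

Warming step: ΔS₁ = m c ln(T_tr/T_i) = 246 × 4.27 × ln(373.1/278) = 309.1 J/K.
Phase change: ΔS₂ = +mL/T_tr = 246 × 2290 / 373.1 = 1510 J/K.
ΔS_total = (309.1) + (1510) = 1820 J/K.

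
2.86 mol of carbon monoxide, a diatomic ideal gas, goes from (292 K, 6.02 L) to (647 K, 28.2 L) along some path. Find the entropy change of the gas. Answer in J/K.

Entropy is a state function: ΔS = nC_V ln(T₂/T₁) + nR ln(V₂/V₁), with C_V = 5R/2 = 20.79 J mol⁻¹ K⁻¹ for a diatomic ideal gas.
ΔS = 2.86 × [20.79 × ln(647/292) + 8.314 × ln(28.2/6.02)] = 84 J/K.

ΔS = 84 J/K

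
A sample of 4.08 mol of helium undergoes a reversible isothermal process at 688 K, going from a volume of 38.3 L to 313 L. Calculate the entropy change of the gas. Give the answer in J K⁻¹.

ΔS_gas = 71.3 J/K

For an isothermal ideal gas ΔS_gas = nR ln(V₂/V₁) = 4.08 × 8.314 × ln(313/38.3) = 71.3 J/K.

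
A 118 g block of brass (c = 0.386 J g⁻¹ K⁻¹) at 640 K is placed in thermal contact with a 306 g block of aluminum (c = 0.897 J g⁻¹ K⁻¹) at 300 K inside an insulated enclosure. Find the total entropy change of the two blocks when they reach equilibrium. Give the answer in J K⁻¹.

ΔS_total = 13.3 J/K

Energy balance: T_f = (m₁c₁T₁ + m₂c₂T₂)/(m₁c₁ + m₂c₂) = 348.39 K.
ΔS₁ = m₁c₁ ln(T_f/T₁) = 45.548 × ln(348.39/640) = -27.7 J/K.
ΔS₂ = m₂c₂ ln(T_f/T₂) = 274.482 × ln(348.39/300) = 41.05 J/K.
ΔS_total = -27.7 + 41.05 = 13.3 J/K.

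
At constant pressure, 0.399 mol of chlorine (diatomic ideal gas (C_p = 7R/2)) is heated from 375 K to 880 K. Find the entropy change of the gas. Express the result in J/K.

At constant pressure, ΔS = nC_p ln(T₂/T₁) with C_p = 7R/2 = 29.1 J mol⁻¹ K⁻¹.
ΔS = 0.399 × 29.1 × ln(880/375) = 9.9 J/K.

ΔS = 9.9 J/K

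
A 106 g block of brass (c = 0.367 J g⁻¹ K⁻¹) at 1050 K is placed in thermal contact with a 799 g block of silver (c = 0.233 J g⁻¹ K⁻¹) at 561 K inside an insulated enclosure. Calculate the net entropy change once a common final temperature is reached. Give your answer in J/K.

Energy balance: T_f = (m₁c₁T₁ + m₂c₂T₂)/(m₁c₁ + m₂c₂) = 645.52 K.
ΔS₁ = m₁c₁ ln(T_f/T₁) = 38.902 × ln(645.52/1050) = -18.93 J/K.
ΔS₂ = m₂c₂ ln(T_f/T₂) = 186.167 × ln(645.52/561) = 26.13 J/K.
ΔS_total = -18.93 + 26.13 = 7.2 J/K.

ΔS_total = 7.2 J/K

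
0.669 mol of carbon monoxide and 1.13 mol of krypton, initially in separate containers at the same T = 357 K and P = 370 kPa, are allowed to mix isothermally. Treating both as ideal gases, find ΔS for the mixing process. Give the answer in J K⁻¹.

Mole fractions: x_A = 0.669/1.8 = 0.372, x_B = 0.628.
ΔS_mix = −R(n_A ln x_A + n_B ln x_B) = −8.314 × (0.669 ln 0.372 + 1.13 ln 0.628) = 9.87 J/K.

ΔS_mix = 9.87 J/K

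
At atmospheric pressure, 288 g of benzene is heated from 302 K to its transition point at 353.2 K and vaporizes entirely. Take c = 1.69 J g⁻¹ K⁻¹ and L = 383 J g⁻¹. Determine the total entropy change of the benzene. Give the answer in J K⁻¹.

Warming step: ΔS₁ = m c ln(T_tr/T_i) = 288 × 1.69 × ln(353.2/302) = 76.22 J/K.
Phase change: ΔS₂ = +mL/T_tr = 288 × 383 / 353.2 = 312.3 J/K.
ΔS_total = (76.22) + (312.3) = 389 J/K.

ΔS = 389 J/K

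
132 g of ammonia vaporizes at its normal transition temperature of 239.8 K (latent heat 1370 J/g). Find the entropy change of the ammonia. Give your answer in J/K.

Heat absorbed by the substance: Q = mL = 132 × 1370 = 180840 J.
At constant T, ΔS = Q_rev/T = 180840 / 239.8 = 754 J/K.

ΔS = 754 J/K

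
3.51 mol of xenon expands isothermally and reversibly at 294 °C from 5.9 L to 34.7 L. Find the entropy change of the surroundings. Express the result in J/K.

For an isothermal ideal gas ΔS_gas = nR ln(V₂/V₁) = 3.51 × 8.314 × ln(34.7/5.9) = 51.7 J/K.
The process is reversible, so ΔS_surr = −ΔS_gas = -51.7 J/K and ΔS_universe = 0.

ΔS_surr = -51.7 J/K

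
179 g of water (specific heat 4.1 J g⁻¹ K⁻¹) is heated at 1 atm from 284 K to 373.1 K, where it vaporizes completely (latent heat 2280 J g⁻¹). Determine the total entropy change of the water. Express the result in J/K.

ΔS = 1290 J/K

Warming step: ΔS₁ = m c ln(T_tr/T_i) = 179 × 4.1 × ln(373.1/284) = 200.3 J/K.
Phase change: ΔS₂ = +mL/T_tr = 179 × 2280 / 373.1 = 1094 J/K.
ΔS_total = (200.3) + (1094) = 1290 J/K.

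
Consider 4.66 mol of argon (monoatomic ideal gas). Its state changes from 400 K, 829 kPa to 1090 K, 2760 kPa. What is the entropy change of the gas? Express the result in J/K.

ΔS = nC_p ln(T₂/T₁) − nR ln(P₂/P₁), with C_p = 5R/2 = 20.79 J mol⁻¹ K⁻¹ for a monoatomic ideal gas.
ΔS = 4.66 × [20.79 × ln(1090/400) − 8.314 × ln(2760/829)] = 50.5 J/K.

ΔS = 50.5 J/K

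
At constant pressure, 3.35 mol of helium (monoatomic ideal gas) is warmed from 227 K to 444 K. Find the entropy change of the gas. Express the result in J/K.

ΔS = 46.7 J/K

At constant pressure, ΔS = nC_p ln(T₂/T₁) with C_p = 5R/2 = 20.79 J mol⁻¹ K⁻¹.
ΔS = 3.35 × 20.79 × ln(444/227) = 46.7 J/K.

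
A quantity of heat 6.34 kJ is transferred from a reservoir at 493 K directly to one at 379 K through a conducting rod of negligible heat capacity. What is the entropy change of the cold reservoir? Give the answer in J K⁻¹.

ΔS_cold = 16.7 J/K

The cold reservoir gains heat Q, so ΔS_cold = +Q/T_C = 6340/379 = 16.7 J/K.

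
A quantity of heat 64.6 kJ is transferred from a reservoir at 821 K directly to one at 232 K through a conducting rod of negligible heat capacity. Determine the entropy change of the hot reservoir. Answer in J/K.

The hot reservoir loses heat Q, so ΔS_hot = −Q/T_H = −64600/821 = -78.7 J/K.

ΔS_hot = -78.7 J/K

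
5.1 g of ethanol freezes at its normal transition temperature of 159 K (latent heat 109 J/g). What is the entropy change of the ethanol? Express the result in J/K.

Heat released by the substance: Q = −mL = −5.1 × 109 = −555.9 J.
At constant T, ΔS = Q_rev/T = −555.9 / 159 = -3.5 J/K.

ΔS = -3.5 J/K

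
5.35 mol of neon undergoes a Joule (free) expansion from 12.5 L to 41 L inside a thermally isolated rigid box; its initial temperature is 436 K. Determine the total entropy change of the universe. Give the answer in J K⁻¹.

ΔS_universe = 52.8 J/K

No heat is exchanged and no work is done, so the ideal-gas temperature stays constant.
Entropy is a state function; using a reversible isothermal path, ΔS_gas = nR ln(V₂/V₁) = 5.35 × 8.314 × ln(41/12.5) = 52.8 J/K.
The insulated surroundings exchange no heat, so ΔS_surr = 0 and ΔS_universe = ΔS_gas.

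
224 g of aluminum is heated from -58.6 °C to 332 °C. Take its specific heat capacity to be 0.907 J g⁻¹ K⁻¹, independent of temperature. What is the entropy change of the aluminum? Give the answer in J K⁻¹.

In kelvin: T₁ = 214.55 K, T₂ = 605.15 K. ΔS = ∫dQ_rev/T = m c ln(T₂/T₁) = 224 × 0.907 × ln(605.15/214.55) = 211 J/K.

ΔS = 211 J/K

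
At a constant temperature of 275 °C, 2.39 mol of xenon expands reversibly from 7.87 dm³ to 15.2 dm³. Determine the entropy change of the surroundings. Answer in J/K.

For an isothermal ideal gas ΔS_gas = nR ln(V₂/V₁) = 2.39 × 8.314 × ln(15.2/7.87) = 13.1 J/K.
The process is reversible, so ΔS_surr = −ΔS_gas = -13.1 J/K and ΔS_universe = 0.

ΔS_surr = -13.1 J/K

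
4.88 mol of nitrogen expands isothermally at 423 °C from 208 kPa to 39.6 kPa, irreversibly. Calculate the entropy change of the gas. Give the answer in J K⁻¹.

ΔS_gas = 67.3 J/K

Entropy is a state function, so ΔS_gas depends only on the end states.
For an isothermal ideal gas ΔS_gas = nR ln(P₁/P₂) = 4.88 × 8.314 × ln(208/39.6) = 67.3 J/K.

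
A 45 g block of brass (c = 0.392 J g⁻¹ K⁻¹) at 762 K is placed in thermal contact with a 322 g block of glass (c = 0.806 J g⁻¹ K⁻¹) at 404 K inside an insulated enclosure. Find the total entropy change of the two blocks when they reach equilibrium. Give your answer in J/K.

ΔS_total = 4.01 J/K

Energy balance: T_f = (m₁c₁T₁ + m₂c₂T₂)/(m₁c₁ + m₂c₂) = 426.78 K.
ΔS₁ = m₁c₁ ln(T_f/T₁) = 17.64 × ln(426.78/762) = -10.23 J/K.
ΔS₂ = m₂c₂ ln(T_f/T₂) = 259.532 × ln(426.78/404) = 14.24 J/K.
ΔS_total = -10.23 + 14.24 = 4.01 J/K.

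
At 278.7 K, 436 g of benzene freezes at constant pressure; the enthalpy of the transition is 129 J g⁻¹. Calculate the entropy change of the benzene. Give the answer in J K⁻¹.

Heat released by the substance: Q = −mL = −436 × 129 = −56244 J.
At constant T, ΔS = Q_rev/T = −56244 / 278.7 = -202 J/K.

ΔS = -202 J/K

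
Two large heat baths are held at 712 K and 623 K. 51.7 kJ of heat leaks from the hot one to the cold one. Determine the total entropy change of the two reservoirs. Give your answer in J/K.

ΔS_hot = −Q/T_H = −51700/712 = -72.61 J/K and ΔS_cold = +Q/T_C = 51700/623 = 82.99 J/K.
ΔS_total = -72.61 + 82.99 = 10.4 J/K, positive as the second law requires.

ΔS_total = 10.4 J/K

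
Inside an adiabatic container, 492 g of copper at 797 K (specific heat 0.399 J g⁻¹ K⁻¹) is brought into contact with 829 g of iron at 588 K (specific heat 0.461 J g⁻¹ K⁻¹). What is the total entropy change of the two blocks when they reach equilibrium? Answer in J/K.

ΔS_total = 6.18 J/K

Energy balance: T_f = (m₁c₁T₁ + m₂c₂T₂)/(m₁c₁ + m₂c₂) = 658.92 K.
ΔS₁ = m₁c₁ ln(T_f/T₁) = 196.308 × ln(658.92/797) = -37.3467 J/K.
ΔS₂ = m₂c₂ ln(T_f/T₂) = 382.169 × ln(658.92/588) = 43.5224 J/K.
ΔS_total = -37.3467 + 43.5224 = 6.18 J/K.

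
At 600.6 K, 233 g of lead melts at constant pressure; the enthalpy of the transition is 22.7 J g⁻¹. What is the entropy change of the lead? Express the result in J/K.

Heat absorbed by the substance: Q = mL = 233 × 22.7 = 5289.1 J.
At constant T, ΔS = Q_rev/T = 5289.1 / 600.6 = 8.81 J/K.

ΔS = 8.81 J/K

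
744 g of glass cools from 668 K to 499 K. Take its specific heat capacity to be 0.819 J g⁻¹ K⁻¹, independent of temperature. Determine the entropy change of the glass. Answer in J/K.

ΔS = ∫dQ_rev/T = m c ln(T₂/T₁) = 744 × 0.819 × ln(499/668) = -178 J/K.

ΔS = -178 J/K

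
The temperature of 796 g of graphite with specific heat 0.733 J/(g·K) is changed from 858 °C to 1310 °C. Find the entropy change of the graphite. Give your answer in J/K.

ΔS = 196 J/K

In kelvin: T₁ = 1131.15 K, T₂ = 1583.15 K. ΔS = ∫dQ_rev/T = m c ln(T₂/T₁) = 796 × 0.733 × ln(1583.15/1131.15) = 196 J/K.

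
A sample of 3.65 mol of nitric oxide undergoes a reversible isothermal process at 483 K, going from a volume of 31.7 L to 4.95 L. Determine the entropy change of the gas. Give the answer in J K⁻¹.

ΔS_gas = -56.4 J/K

For an isothermal ideal gas ΔS_gas = nR ln(V₂/V₁) = 3.65 × 8.314 × ln(4.95/31.7) = -56.4 J/K.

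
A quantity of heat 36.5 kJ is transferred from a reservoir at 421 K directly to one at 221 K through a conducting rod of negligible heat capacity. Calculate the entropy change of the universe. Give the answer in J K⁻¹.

ΔS_hot = −Q/T_H = −36500/421 = -86.7 J/K and ΔS_cold = +Q/T_C = 36500/221 = 165.2 J/K.
ΔS_total = -86.7 + 165.2 = 78.5 J/K, positive as the second law requires.

ΔS_total = 78.5 J/K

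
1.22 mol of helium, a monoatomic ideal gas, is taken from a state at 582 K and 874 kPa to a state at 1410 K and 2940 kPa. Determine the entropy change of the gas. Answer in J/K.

ΔS = nC_p ln(T₂/T₁) − nR ln(P₂/P₁), with C_p = 5R/2 = 20.79 J mol⁻¹ K⁻¹ for a monoatomic ideal gas.
ΔS = 1.22 × [20.79 × ln(1410/582) − 8.314 × ln(2940/874)] = 10.1 J/K.

ΔS = 10.1 J/K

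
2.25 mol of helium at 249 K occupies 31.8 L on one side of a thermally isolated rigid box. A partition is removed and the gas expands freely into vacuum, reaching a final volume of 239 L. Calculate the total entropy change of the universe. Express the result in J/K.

ΔS_universe = 37.7 J/K

For an ideal gas in free expansion Q = 0 and W = 0, so T is unchanged.
Entropy is a state function; using a reversible isothermal path, ΔS_gas = nR ln(V₂/V₁) = 2.25 × 8.314 × ln(239/31.8) = 37.7 J/K.
The insulated surroundings exchange no heat, so ΔS_surr = 0 and ΔS_universe = ΔS_gas.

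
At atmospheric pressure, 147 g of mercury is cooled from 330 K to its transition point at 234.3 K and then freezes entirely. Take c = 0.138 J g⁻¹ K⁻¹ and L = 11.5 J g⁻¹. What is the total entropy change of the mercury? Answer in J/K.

Cooling step: ΔS₁ = m c ln(T_tr/T_i) = 147 × 0.138 × ln(234.3/330) = -6.948 J/K.
Phase change: ΔS₂ = −mL/T_tr = −147 × 11.5 / 234.3 = -7.215 J/K.
ΔS_total = (-6.948) + (-7.215) = -14.2 J/K.

ΔS = -14.2 J/K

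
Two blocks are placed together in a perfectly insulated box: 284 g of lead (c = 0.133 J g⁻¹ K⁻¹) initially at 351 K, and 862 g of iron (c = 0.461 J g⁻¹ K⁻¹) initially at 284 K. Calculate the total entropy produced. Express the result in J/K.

ΔS_total = 0.82 J/K

Energy balance: T_f = (m₁c₁T₁ + m₂c₂T₂)/(m₁c₁ + m₂c₂) = 289.82 K.
ΔS₁ = m₁c₁ ln(T_f/T₁) = 37.772 × ln(289.82/351) = -7.235 J/K.
ΔS₂ = m₂c₂ ln(T_f/T₂) = 397.382 × ln(289.82/284) = 8.055 J/K.
ΔS_total = -7.235 + 8.055 = 0.82 J/K.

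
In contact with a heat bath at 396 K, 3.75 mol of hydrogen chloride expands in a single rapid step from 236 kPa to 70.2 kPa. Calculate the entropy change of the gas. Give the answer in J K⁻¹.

ΔS_gas = 37.8 J/K

Entropy is a state function, so ΔS_gas depends only on the end states.
For an isothermal ideal gas ΔS_gas = nR ln(P₁/P₂) = 3.75 × 8.314 × ln(236/70.2) = 37.8 J/K.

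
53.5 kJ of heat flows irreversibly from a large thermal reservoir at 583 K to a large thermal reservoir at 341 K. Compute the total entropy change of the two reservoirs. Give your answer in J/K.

ΔS_total = 65.1 J/K

ΔS_hot = −Q/T_H = −53500/583 = -91.77 J/K and ΔS_cold = +Q/T_C = 53500/341 = 156.9 J/K.
ΔS_total = -91.77 + 156.9 = 65.1 J/K, positive as the second law requires.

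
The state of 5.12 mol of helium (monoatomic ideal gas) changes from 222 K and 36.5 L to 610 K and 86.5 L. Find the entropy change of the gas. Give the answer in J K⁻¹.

ΔS = 101 J/K

Entropy is a state function: ΔS = nC_V ln(T₂/T₁) + nR ln(V₂/V₁), with C_V = 3R/2 = 12.47 J mol⁻¹ K⁻¹ for a monoatomic ideal gas.
ΔS = 5.12 × [12.47 × ln(610/222) + 8.314 × ln(86.5/36.5)] = 101 J/K.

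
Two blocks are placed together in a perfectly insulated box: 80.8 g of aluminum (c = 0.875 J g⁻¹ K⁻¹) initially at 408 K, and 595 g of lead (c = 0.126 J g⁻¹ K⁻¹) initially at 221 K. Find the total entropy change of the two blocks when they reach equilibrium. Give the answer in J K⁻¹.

ΔS_total = 6.77 J/K

Energy balance: T_f = (m₁c₁T₁ + m₂c₂T₂)/(m₁c₁ + m₂c₂) = 311.76 K.
ΔS₁ = m₁c₁ ln(T_f/T₁) = 70.7 × ln(311.76/408) = -19.02 J/K.
ΔS₂ = m₂c₂ ln(T_f/T₂) = 74.97 × ln(311.76/221) = 25.79 J/K.
ΔS_total = -19.02 + 25.79 = 6.77 J/K.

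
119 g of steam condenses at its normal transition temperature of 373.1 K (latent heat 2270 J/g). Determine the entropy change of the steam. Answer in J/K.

Heat released by the substance: Q = −mL = −119 × 2270 = −270130 J.
At constant T, ΔS = Q_rev/T = −270130 / 373.1 = -724 J/K.

ΔS = -724 J/K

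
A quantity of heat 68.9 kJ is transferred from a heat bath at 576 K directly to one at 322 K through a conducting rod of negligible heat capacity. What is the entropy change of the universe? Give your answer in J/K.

ΔS_total = 94.4 J/K

ΔS_hot = −Q/T_H = −68900/576 = -119.6 J/K and ΔS_cold = +Q/T_C = 68900/322 = 214 J/K.
ΔS_total = -119.6 + 214 = 94.4 J/K, positive as the second law requires.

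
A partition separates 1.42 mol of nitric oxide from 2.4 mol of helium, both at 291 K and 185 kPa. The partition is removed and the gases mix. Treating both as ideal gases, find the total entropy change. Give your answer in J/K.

Mole fractions: x_A = 1.42/3.82 = 0.372, x_B = 0.628.
ΔS_mix = −R(n_A ln x_A + n_B ln x_B) = −8.314 × (1.42 ln 0.372 + 2.4 ln 0.628) = 21 J/K.

ΔS_mix = 21 J/K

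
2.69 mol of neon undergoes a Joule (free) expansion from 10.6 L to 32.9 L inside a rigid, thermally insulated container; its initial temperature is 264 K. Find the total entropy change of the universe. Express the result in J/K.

ΔS_universe = 25.3 J/K

No heat is exchanged and no work is done, so the ideal-gas temperature stays constant.
Entropy is a state function; using a reversible isothermal path, ΔS_gas = nR ln(V₂/V₁) = 2.69 × 8.314 × ln(32.9/10.6) = 25.3 J/K.
The insulated surroundings exchange no heat, so ΔS_surr = 0 and ΔS_universe = ΔS_gas.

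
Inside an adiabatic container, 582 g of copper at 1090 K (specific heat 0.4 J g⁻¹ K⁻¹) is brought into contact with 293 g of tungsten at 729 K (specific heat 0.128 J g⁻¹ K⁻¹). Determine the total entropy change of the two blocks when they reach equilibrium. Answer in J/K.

Energy balance: T_f = (m₁c₁T₁ + m₂c₂T₂)/(m₁c₁ + m₂c₂) = 1039.9 K.
ΔS₁ = m₁c₁ ln(T_f/T₁) = 232.8 × ln(1039.9/1090) = -10.95 J/K.
ΔS₂ = m₂c₂ ln(T_f/T₂) = 37.504 × ln(1039.9/729) = 13.32 J/K.
ΔS_total = -10.95 + 13.32 = 2.37 J/K.

ΔS_total = 2.37 J/K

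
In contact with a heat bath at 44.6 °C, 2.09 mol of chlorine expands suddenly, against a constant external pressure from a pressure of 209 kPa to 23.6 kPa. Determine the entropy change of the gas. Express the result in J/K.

ΔS_gas = 37.9 J/K

Entropy is a state function, so ΔS_gas depends only on the end states.
For an isothermal ideal gas ΔS_gas = nR ln(P₁/P₂) = 2.09 × 8.314 × ln(209/23.6) = 37.9 J/K.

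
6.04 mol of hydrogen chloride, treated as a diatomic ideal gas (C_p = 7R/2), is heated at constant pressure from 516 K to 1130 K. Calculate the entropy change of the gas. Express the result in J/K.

ΔS = 138 J/K

At constant pressure, ΔS = nC_p ln(T₂/T₁) with C_p = 7R/2 = 29.1 J mol⁻¹ K⁻¹.
ΔS = 6.04 × 29.1 × ln(1130/516) = 138 J/K.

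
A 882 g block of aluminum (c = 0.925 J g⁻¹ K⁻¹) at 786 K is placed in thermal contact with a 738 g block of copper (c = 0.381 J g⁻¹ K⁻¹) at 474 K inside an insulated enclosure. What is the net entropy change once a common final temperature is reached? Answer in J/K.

Energy balance: T_f = (m₁c₁T₁ + m₂c₂T₂)/(m₁c₁ + m₂c₂) = 706.03 K.
ΔS₁ = m₁c₁ ln(T_f/T₁) = 815.85 × ln(706.03/786) = -87.54 J/K.
ΔS₂ = m₂c₂ ln(T_f/T₂) = 281.178 × ln(706.03/474) = 112 J/K.
ΔS_total = -87.54 + 112 = 24.5 J/K.

ΔS_total = 24.5 J/K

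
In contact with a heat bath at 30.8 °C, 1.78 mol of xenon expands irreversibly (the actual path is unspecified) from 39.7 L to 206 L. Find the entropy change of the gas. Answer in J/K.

ΔS_gas = 24.4 J/K

Entropy is a state function, so ΔS_gas depends only on the end states.
For an isothermal ideal gas ΔS_gas = nR ln(V₂/V₁) = 1.78 × 8.314 × ln(206/39.7) = 24.4 J/K.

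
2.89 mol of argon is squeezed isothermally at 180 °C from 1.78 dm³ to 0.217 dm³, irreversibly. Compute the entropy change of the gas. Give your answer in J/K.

ΔS_gas = -50.6 J/K

Entropy is a state function, so ΔS_gas depends only on the end states.
For an isothermal ideal gas ΔS_gas = nR ln(V₂/V₁) = 2.89 × 8.314 × ln(0.217/1.78) = -50.6 J/K.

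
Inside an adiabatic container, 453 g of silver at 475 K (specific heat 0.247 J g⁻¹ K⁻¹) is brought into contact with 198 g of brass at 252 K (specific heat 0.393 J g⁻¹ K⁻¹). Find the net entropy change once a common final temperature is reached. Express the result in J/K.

ΔS_total = 8.75 J/K

Energy balance: T_f = (m₁c₁T₁ + m₂c₂T₂)/(m₁c₁ + m₂c₂) = 383.53 K.
ΔS₁ = m₁c₁ ln(T_f/T₁) = 111.891 × ln(383.53/475) = -23.93 J/K.
ΔS₂ = m₂c₂ ln(T_f/T₂) = 77.814 × ln(383.53/252) = 32.68 J/K.
ΔS_total = -23.93 + 32.68 = 8.75 J/K.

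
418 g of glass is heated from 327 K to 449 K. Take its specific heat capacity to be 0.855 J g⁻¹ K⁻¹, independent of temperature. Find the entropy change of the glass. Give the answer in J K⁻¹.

ΔS = 113 J/K

ΔS = ∫dQ_rev/T = m c ln(T₂/T₁) = 418 × 0.855 × ln(449/327) = 113 J/K.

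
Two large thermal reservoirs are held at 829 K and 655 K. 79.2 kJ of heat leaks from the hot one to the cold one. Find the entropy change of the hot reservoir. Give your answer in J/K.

The hot reservoir loses heat Q, so ΔS_hot = −Q/T_H = −79200/829 = -95.5 J/K.

ΔS_hot = -95.5 J/K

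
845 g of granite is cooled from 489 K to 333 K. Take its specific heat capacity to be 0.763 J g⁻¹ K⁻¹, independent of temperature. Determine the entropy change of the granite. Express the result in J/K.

ΔS = ∫dQ_rev/T = m c ln(T₂/T₁) = 845 × 0.763 × ln(333/489) = -248 J/K.

ΔS = -248 J/K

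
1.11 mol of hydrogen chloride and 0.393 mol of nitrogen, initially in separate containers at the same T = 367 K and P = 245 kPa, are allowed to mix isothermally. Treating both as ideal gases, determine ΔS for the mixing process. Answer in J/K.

ΔS_mix = 7.18 J/K

Mole fractions: x_A = 1.11/1.5 = 0.739, x_B = 0.261.
ΔS_mix = −R(n_A ln x_A + n_B ln x_B) = −8.314 × (1.11 ln 0.739 + 0.393 ln 0.261) = 7.18 J/K.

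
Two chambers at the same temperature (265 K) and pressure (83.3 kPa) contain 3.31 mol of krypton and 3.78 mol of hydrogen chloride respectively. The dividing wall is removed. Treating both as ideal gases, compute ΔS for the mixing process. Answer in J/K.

ΔS_mix = 40.7 J/K

Mole fractions: x_A = 3.31/7.09 = 0.467, x_B = 0.533.
ΔS_mix = −R(n_A ln x_A + n_B ln x_B) = −8.314 × (3.31 ln 0.467 + 3.78 ln 0.533) = 40.7 J/K.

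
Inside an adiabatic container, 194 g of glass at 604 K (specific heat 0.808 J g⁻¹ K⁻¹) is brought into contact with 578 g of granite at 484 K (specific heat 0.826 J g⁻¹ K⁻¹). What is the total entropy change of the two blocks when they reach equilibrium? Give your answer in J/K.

Energy balance: T_f = (m₁c₁T₁ + m₂c₂T₂)/(m₁c₁ + m₂c₂) = 513.66 K.
ΔS₁ = m₁c₁ ln(T_f/T₁) = 156.752 × ln(513.66/604) = -25.4 J/K.
ΔS₂ = m₂c₂ ln(T_f/T₂) = 477.428 × ln(513.66/484) = 28.4 J/K.
ΔS_total = -25.4 + 28.4 = 3 J/K.

ΔS_total = 3 J/K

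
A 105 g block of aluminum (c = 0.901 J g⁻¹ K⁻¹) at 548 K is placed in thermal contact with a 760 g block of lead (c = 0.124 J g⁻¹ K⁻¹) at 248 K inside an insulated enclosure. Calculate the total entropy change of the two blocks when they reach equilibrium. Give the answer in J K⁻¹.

ΔS_total = 14.5 J/K

Energy balance: T_f = (m₁c₁T₁ + m₂c₂T₂)/(m₁c₁ + m₂c₂) = 398.29 K.
ΔS₁ = m₁c₁ ln(T_f/T₁) = 94.605 × ln(398.29/548) = -30.19 J/K.
ΔS₂ = m₂c₂ ln(T_f/T₂) = 94.24 × ln(398.29/248) = 44.65 J/K.
ΔS_total = -30.19 + 44.65 = 14.5 J/K.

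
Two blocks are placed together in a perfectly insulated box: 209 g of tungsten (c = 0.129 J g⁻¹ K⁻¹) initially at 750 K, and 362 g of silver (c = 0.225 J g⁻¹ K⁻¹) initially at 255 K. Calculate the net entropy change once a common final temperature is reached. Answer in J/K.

ΔS_total = 13.6 J/K

Energy balance: T_f = (m₁c₁T₁ + m₂c₂T₂)/(m₁c₁ + m₂c₂) = 378.1 K.
ΔS₁ = m₁c₁ ln(T_f/T₁) = 26.961 × ln(378.1/750) = -18.47 J/K.
ΔS₂ = m₂c₂ ln(T_f/T₂) = 81.45 × ln(378.1/255) = 32.08 J/K.
ΔS_total = -18.47 + 32.08 = 13.6 J/K.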